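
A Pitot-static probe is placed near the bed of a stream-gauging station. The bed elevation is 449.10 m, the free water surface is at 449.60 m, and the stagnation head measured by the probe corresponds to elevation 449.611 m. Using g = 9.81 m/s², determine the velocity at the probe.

v ≈ 0.465 m/s

Near the bed, under hydrostatic conditions, the piezometric head (z + ψ) equals the free-surface elevation, 449.60 m.
Velocity head = total − piezometric = 449.611 − 449.60 = 0.011 m.
v = √(2g·h_v) = √(2 × 9.81 × 0.011) = 0.465 m/s.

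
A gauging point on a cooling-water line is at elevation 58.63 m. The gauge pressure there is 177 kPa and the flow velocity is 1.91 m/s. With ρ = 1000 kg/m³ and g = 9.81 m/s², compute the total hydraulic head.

Pressure head ψ = P/(ρg) = 177×1000 / (1000 × 9.81) = 18.04 m.
Velocity head = v²/(2g) = 1.91² / (2 × 9.81) = 0.186 m.
h = z + ψ + v²/(2g) = 58.63 + 18.04 + 0.186 = 76.86 m.

h ≈ 76.86 m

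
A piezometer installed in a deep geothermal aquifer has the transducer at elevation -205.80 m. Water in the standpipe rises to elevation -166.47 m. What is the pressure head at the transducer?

ψ ≈ 39.33 m

Total head h = -166.47 m (the water-surface elevation in the piezometer).
Pressure head ψ = h − z = -166.47 − (-205.80) = 39.33 m.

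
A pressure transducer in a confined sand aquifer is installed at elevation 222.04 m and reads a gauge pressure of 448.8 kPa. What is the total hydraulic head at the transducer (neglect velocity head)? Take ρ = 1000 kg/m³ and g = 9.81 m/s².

h ≈ 267.79 m

ψ = P/(ρg) = 448.8×1000 / (1000 × 9.81) = 45.75 m.
h = z + ψ = 222.04 + 45.75 = 267.79 m.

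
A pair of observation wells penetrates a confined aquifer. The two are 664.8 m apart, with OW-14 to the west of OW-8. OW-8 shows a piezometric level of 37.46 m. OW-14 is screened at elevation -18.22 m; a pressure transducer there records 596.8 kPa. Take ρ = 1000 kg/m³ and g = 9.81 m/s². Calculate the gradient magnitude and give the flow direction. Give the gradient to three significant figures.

Total head at OW-8: h = 37.46 m (water level in the piezometer is the total head).
Pressure head at OW-14: ψ = P/(ρg) = 596.8×1000 / (1000 × 9.81) = 60.84 m.
Total head at OW-14: h = z + ψ = -18.22 + 60.84 = 42.62 m.
Head difference: h(OW-8) − h(OW-14) = 37.46 − 42.62 = -5.16 m.
Hydraulic gradient: i = |Δh| / L = 5.16 / 664.8 = 0.00776.
Flow is from higher to lower head: from OW-14 toward OW-8, i.e. toward the east.

i ≈ 0.00776; groundwater flows toward the east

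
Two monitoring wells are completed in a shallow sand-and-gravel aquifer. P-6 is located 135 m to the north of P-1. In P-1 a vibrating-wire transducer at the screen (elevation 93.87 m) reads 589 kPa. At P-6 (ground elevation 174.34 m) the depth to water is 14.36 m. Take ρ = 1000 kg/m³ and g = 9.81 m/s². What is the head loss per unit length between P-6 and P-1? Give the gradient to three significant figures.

i ≈ 0.0450 m/m

Pressure head at P-1: ψ = P/(ρg) = 589×1000 / (1000 × 9.81) = 60.04 m.
Total head at P-1: h = z + ψ = 93.87 + 60.04 = 153.91 m.
Total head at P-6: h = 174.34 − 14.36 = 159.98 m.
Head difference: h(P-1) − h(P-6) = 153.91 − 159.98 = -6.07 m.
Hydraulic gradient: i = |Δh| / L = 6.07 / 135 = 0.0450.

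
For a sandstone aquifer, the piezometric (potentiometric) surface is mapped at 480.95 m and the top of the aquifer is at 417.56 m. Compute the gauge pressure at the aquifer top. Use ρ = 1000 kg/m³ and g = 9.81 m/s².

Pressure head at the aquifer top: ψ = h − z = 480.95 − 417.56 = 63.39 m.
P = ρgψ = 1000 × 9.81 × 63.39 = 621856 Pa ≈ 622 kPa.

P ≈ 622 kPa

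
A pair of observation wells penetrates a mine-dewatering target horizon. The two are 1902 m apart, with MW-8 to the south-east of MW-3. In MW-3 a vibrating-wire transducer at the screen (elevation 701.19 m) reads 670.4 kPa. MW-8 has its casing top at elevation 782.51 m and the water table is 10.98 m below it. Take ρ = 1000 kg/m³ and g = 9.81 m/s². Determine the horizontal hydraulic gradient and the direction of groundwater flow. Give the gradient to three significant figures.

i ≈ 0.00105; groundwater flows toward the north-west

Pressure head at MW-3: ψ = P/(ρg) = 670.4×1000 / (1000 × 9.81) = 68.34 m.
Total head at MW-3: h = z + ψ = 701.19 + 68.34 = 769.53 m.
Total head at MW-8: h = 782.51 − 10.98 = 771.53 m.
Head difference: h(MW-3) − h(MW-8) = 769.53 − 771.53 = -2.00 m.
Hydraulic gradient: i = |Δh| / L = 2.00 / 1902 = 0.00105.
Flow is from higher to lower head: from MW-8 toward MW-3, i.e. toward the north-west.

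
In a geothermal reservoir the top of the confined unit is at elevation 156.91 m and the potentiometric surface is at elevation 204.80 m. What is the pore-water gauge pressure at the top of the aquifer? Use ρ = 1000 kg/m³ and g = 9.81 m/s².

Pressure head at the aquifer top: ψ = h − z = 204.80 − 156.91 = 47.89 m.
P = ρgψ = 1000 × 9.81 × 47.89 = 469801 Pa ≈ 470 kPa.

P ≈ 470 kPa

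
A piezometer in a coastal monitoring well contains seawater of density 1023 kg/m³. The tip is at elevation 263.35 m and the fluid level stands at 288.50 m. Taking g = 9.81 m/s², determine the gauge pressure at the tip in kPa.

Pressure head ψ = h − z = 288.50 − 263.35 = 25.15 m.
P = ρgψ = 1023 × 9.81 × 25.15 = 252396 Pa ≈ 252 kPa.

P ≈ 252 kPa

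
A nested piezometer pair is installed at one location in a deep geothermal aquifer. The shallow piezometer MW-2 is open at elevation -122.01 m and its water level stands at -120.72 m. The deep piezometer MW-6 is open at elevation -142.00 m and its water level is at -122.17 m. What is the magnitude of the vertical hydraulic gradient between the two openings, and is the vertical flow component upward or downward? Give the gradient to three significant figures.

Total head at MW-2: h = -120.72 m (water level in the standpipe).
Total head at MW-6: h = -122.17 m.
Δh = h(MW-2) − h(MW-6) = -120.72 − (-122.17) = 1.45 m.
Vertical separation Δz = -122.01 − (-142.00) = 19.99 m.
|i_v| = |Δh| / Δz = 1.45 / 19.99 = 0.0725.
Head is higher in the shallow piezometer, so vertical flow is downward (recharge condition).

|i_v| ≈ 0.0725; vertical flow is downward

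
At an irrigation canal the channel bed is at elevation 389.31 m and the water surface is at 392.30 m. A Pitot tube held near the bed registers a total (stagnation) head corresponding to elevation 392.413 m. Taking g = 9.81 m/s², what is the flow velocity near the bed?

Near the bed, under hydrostatic conditions, the piezometric head (z + ψ) equals the free-surface elevation, 392.30 m.
Velocity head = total − piezometric = 392.413 − 392.30 = 0.113 m.
v = √(2g·h_v) = √(2 × 9.81 × 0.113) = 1.49 m/s.

v ≈ 1.49 m/s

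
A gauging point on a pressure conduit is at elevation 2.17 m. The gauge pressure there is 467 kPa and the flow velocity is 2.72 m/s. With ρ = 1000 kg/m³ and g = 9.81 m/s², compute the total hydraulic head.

h ≈ 50.15 m

Pressure head ψ = P/(ρg) = 467×1000 / (1000 × 9.81) = 47.60 m.
Velocity head = v²/(2g) = 2.72² / (2 × 9.81) = 0.377 m.
h = z + ψ + v²/(2g) = 2.17 + 47.60 + 0.377 = 50.15 m.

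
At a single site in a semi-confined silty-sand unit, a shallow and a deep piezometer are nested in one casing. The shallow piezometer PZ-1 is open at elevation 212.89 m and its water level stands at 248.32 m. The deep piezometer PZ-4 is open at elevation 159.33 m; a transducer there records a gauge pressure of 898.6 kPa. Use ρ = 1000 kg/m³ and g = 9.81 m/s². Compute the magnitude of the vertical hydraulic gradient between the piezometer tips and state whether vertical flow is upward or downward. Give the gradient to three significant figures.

Total head at PZ-1: h = 248.32 m (water level in the standpipe).
Pressure head at PZ-4: ψ = P/(ρg) = 898.6×1000 / (1000 × 9.81) = 91.60 m.
Total head at PZ-4: h = z + ψ = 159.33 + 91.60 = 250.93 m.
Δh = h(PZ-1) − h(PZ-4) = 248.32 − 250.93 = -2.61 m.
Vertical separation Δz = 212.89 − 159.33 = 53.56 m.
|i_v| = |Δh| / Δz = 2.61 / 53.56 = 0.0487.
Head is higher in the deep piezometer, so vertical flow is upward (discharge condition).

|i_v| ≈ 0.0487; vertical flow is upward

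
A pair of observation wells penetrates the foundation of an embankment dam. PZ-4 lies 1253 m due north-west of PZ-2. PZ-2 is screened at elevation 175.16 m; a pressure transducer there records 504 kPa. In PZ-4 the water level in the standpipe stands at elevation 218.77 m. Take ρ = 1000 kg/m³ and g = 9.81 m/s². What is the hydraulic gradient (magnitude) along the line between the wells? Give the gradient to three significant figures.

Pressure head at PZ-2: ψ = P/(ρg) = 504×1000 / (1000 × 9.81) = 51.38 m.
Total head at PZ-2: h = z + ψ = 175.16 + 51.38 = 226.54 m.
Total head at PZ-4: h = 218.77 m (water level in the piezometer is the total head).
Head difference: h(PZ-2) − h(PZ-4) = 226.54 − 218.77 = 7.77 m.
Hydraulic gradient: i = |Δh| / L = 7.77 / 1253 = 0.00620.

i ≈ 0.00620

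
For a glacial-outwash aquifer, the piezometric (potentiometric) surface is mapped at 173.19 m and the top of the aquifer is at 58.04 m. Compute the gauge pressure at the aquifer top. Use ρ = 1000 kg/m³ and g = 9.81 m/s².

P ≈ 1130 kPa

Pressure head at the aquifer top: ψ = h − z = 173.19 − 58.04 = 115.15 m.
P = ρgψ = 1000 × 9.81 × 115.15 = 1129622 Pa ≈ 1130 kPa.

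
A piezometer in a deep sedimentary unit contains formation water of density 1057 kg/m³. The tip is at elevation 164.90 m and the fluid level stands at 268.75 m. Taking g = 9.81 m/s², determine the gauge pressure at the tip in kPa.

P ≈ 1080 kPa

Pressure head ψ = h − z = 268.75 − 164.90 = 103.85 m.
P = ρgψ = 1057 × 9.81 × 103.85 = 1076838 Pa ≈ 1080 kPa.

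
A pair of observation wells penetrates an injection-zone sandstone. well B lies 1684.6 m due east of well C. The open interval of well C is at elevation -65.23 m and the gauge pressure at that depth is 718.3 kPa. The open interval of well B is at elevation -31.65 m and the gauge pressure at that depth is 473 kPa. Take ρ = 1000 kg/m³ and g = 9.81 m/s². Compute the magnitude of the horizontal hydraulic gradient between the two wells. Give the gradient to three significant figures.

i ≈ 0.00509

Pressure head at well C: ψ = P/(ρg) = 718.3×1000 / (1000 × 9.81) = 73.22 m.
Total head at well C: h = z + ψ = -65.23 + 73.22 = 7.99 m.
Pressure head at well B: ψ = P/(ρg) = 473×1000 / (1000 × 9.81) = 48.22 m.
Total head at well B: h = z + ψ = -31.65 + 48.22 = 16.57 m.
Head difference: h(well C) − h(well B) = 7.99 − 16.57 = -8.58 m.
Hydraulic gradient: i = |Δh| / L = 8.58 / 1684.6 = 0.00509.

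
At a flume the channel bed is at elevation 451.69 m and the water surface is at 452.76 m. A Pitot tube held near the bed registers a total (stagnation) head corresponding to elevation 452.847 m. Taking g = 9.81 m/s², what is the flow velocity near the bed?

v ≈ 1.31 m/s

Near the bed, under hydrostatic conditions, the piezometric head (z + ψ) equals the free-surface elevation, 452.76 m.
Velocity head = total − piezometric = 452.847 − 452.76 = 0.087 m.
v = √(2g·h_v) = √(2 × 9.81 × 0.087) = 1.31 m/s.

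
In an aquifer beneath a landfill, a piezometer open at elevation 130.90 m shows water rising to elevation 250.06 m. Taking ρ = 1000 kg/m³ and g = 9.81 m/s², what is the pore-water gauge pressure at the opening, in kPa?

Pressure head ψ = h − z = 250.06 − 130.90 = 119.16 m.
P = ρgψ = 1000 × 9.81 × 119.16 = 1168960 Pa ≈ 1170 kPa.

P ≈ 1170 kPa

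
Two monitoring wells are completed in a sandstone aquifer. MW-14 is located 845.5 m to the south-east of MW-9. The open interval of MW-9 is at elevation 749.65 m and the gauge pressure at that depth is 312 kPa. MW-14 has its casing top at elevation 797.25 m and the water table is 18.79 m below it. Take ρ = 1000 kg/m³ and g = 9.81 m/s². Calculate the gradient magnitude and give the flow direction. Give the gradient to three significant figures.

i ≈ 0.00354; groundwater flows toward the south-east

Pressure head at MW-9: ψ = P/(ρg) = 312×1000 / (1000 × 9.81) = 31.80 m.
Total head at MW-9: h = z + ψ = 749.65 + 31.80 = 781.45 m.
Total head at MW-14: h = 797.25 − 18.79 = 778.46 m.
Head difference: h(MW-9) − h(MW-14) = 781.45 − 778.46 = 2.99 m.
Hydraulic gradient: i = |Δh| / L = 2.99 / 845.5 = 0.00354.
Flow is from higher to lower head: from MW-9 toward MW-14, i.e. toward the south-east.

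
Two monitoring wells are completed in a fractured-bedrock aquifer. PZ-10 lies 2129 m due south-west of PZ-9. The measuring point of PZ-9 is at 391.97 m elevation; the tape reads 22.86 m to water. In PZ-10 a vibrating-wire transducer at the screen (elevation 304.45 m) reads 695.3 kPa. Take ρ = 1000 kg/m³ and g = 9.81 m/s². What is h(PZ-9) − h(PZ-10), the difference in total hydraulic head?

Δh ≈ -6.22 m

Total head at PZ-9: h = 391.97 − 22.86 = 369.11 m.
Pressure head at PZ-10: ψ = P/(ρg) = 695.3×1000 / (1000 × 9.81) = 70.88 m.
Total head at PZ-10: h = z + ψ = 304.45 + 70.88 = 375.33 m.
Head difference: h(PZ-9) − h(PZ-10) = 369.11 − 375.33 = -6.22 m.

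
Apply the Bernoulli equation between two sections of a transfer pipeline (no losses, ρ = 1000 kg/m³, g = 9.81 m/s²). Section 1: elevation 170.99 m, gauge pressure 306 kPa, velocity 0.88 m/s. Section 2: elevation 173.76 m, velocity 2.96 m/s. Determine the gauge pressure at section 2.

Pressure head at 1: ψ₁ = P₁/(ρg) = 306×1000 / (1000 × 9.81) = 31.19 m.
Velocity heads: v₁²/2g = 0.88²/19.62 = 0.039 m; v₂²/2g = 2.96²/19.62 = 0.447 m.
Total head H = z₁ + ψ₁ + v₁²/2g = 170.99 + 31.19 + 0.039 = 202.22 m.
ψ₂ = H − z₂ − v₂²/2g = 202.22 − 173.76 − 0.447 = 28.01 m.
P₂ = ρgψ₂ = 1000 × 9.81 × 28.01 ≈ 275 kPa.

P₂ ≈ 275 kPa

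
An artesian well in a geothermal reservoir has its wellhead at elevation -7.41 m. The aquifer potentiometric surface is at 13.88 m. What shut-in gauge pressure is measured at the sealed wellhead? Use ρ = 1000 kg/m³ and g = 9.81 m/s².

Head above the cap: Δh = 13.88 − (-7.41) = 21.29 m.
P = ρgΔh = 1000 × 9.81 × 21.29 = 208855 Pa ≈ 209 kPa.

P ≈ 209 kPa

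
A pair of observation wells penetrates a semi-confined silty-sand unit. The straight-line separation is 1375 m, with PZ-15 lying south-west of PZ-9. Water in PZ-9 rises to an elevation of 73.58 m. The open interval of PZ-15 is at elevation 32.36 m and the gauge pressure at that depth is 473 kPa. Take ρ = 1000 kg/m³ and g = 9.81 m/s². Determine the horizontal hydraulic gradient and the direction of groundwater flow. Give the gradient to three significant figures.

i ≈ 0.00509; groundwater flows toward the north-east

Total head at PZ-9: h = 73.58 m (water level in the piezometer is the total head).
Pressure head at PZ-15: ψ = P/(ρg) = 473×1000 / (1000 × 9.81) = 48.22 m.
Total head at PZ-15: h = z + ψ = 32.36 + 48.22 = 80.58 m.
Head difference: h(PZ-9) − h(PZ-15) = 73.58 − 80.58 = -7.00 m.
Hydraulic gradient: i = |Δh| / L = 7.00 / 1375 = 0.00509.
Flow is from higher to lower head: from PZ-15 toward PZ-9, i.e. toward the north-east.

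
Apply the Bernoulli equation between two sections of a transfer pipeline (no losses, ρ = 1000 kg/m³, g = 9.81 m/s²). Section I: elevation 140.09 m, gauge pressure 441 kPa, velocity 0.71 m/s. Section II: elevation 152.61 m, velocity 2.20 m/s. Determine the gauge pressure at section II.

Pressure head at I: ψ₁ = P₁/(ρg) = 441×1000 / (1000 × 9.81) = 44.95 m.
Velocity heads: v₁²/2g = 0.71²/19.62 = 0.026 m; v₂²/2g = 2.20²/19.62 = 0.247 m.
Total head H = z₁ + ψ₁ + v₁²/2g = 140.09 + 44.95 + 0.026 = 185.07 m.
ψ₂ = H − z₂ − v₂²/2g = 185.07 − 152.61 − 0.247 = 32.21 m.
P₂ = ρgψ₂ = 1000 × 9.81 × 32.21 ≈ 316 kPa.

P₂ ≈ 316 kPa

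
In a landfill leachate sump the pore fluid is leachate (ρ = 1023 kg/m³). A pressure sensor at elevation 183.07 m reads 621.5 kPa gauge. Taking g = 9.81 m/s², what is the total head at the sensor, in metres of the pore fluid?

ψ = P/(ρg) = 621.5×1000 / (1023 × 9.81) = 61.93 m.
h = z + ψ = 183.07 + 61.93 = 245.00 m.

h ≈ 245.00 m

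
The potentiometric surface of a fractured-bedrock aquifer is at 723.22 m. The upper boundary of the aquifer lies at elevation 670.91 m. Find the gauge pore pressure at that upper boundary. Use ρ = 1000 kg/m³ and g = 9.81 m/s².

P ≈ 513 kPa

Pressure head at the aquifer top: ψ = h − z = 723.22 − 670.91 = 52.31 m.
P = ρgψ = 1000 × 9.81 × 52.31 = 513161 Pa ≈ 513 kPa.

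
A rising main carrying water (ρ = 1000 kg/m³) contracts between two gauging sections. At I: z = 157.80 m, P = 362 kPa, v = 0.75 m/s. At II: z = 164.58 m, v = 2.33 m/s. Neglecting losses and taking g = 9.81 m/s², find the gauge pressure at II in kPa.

P₂ ≈ 293 kPa

Pressure head at I: ψ₁ = P₁/(ρg) = 362×1000 / (1000 × 9.81) = 36.90 m.
Velocity heads: v₁²/2g = 0.75²/19.62 = 0.029 m; v₂²/2g = 2.33²/19.62 = 0.277 m.
Total head H = z₁ + ψ₁ + v₁²/2g = 157.80 + 36.90 + 0.029 = 194.73 m.
ψ₂ = H − z₂ − v₂²/2g = 194.73 − 164.58 − 0.277 = 29.87 m.
P₂ = ρgψ₂ = 1000 × 9.81 × 29.87 ≈ 293 kPa.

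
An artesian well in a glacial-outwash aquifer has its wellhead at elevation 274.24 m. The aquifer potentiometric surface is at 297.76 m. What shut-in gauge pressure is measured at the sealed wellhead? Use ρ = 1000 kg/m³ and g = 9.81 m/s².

P ≈ 231 kPa

Head above the cap: Δh = 297.76 − 274.24 = 23.52 m.
P = ρgΔh = 1000 × 9.81 × 23.52 = 230731 Pa ≈ 231 kPa.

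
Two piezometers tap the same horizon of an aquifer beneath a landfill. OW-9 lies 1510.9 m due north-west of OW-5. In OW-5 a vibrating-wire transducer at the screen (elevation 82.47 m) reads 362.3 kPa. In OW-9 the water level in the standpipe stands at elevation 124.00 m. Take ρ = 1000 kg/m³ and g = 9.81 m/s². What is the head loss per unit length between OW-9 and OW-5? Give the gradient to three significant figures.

i ≈ 0.00304 m/m

Pressure head at OW-5: ψ = P/(ρg) = 362.3×1000 / (1000 × 9.81) = 36.93 m.
Total head at OW-5: h = z + ψ = 82.47 + 36.93 = 119.40 m.
Total head at OW-9: h = 124.00 m (water level in the piezometer is the total head).
Head difference: h(OW-5) − h(OW-9) = 119.40 − 124.00 = -4.60 m.
Hydraulic gradient: i = |Δh| / L = 4.60 / 1510.9 = 0.00304.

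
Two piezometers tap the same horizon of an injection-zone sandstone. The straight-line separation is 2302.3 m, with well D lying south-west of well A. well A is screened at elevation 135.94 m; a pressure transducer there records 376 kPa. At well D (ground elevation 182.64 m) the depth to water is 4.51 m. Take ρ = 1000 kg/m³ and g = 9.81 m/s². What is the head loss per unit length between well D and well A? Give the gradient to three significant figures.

Pressure head at well A: ψ = P/(ρg) = 376×1000 / (1000 × 9.81) = 38.33 m.
Total head at well A: h = z + ψ = 135.94 + 38.33 = 174.27 m.
Total head at well D: h = 182.64 − 4.51 = 178.13 m.
Head difference: h(well A) − h(well D) = 174.27 − 178.13 = -3.86 m.
Hydraulic gradient: i = |Δh| / L = 3.86 / 2302.3 = 0.00168.

i ≈ 0.00168 m/m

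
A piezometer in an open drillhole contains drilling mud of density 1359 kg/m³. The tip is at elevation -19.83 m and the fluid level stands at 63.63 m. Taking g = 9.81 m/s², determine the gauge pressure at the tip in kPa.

P ≈ 1110 kPa

Pressure head ψ = h − z = 63.63 − (-19.83) = 83.46 m.
P = ρgψ = 1359 × 9.81 × 83.46 = 1112671 Pa ≈ 1110 kPa.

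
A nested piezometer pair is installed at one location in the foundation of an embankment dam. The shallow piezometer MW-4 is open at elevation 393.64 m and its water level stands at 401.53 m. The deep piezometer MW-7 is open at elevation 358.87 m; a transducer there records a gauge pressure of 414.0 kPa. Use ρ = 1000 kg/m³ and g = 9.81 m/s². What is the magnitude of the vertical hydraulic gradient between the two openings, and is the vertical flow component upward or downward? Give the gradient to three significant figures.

Total head at MW-4: h = 401.53 m (water level in the standpipe).
Pressure head at MW-7: ψ = P/(ρg) = 414.0×1000 / (1000 × 9.81) = 42.20 m.
Total head at MW-7: h = z + ψ = 358.87 + 42.20 = 401.07 m.
Δh = h(MW-4) − h(MW-7) = 401.53 − 401.07 = 0.46 m.
Vertical separation Δz = 393.64 − 358.87 = 34.77 m.
|i_v| = |Δh| / Δz = 0.46 / 34.77 = 0.0132.
Head is higher in the shallow piezometer, so vertical flow is downward (recharge condition).

|i_v| ≈ 0.0132; vertical flow is downward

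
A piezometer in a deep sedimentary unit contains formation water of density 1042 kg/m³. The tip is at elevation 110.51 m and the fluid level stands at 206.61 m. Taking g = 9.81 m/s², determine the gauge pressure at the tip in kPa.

P ≈ 982 kPa

Pressure head ψ = h − z = 206.61 − 110.51 = 96.10 m.
P = ρgψ = 1042 × 9.81 × 96.10 = 982336 Pa ≈ 982 kPa.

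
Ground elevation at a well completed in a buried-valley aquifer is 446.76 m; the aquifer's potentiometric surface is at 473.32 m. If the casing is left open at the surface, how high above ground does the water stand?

≈ 26.56 m above ground

Water rises to the potentiometric surface, so the rise above ground = 473.32 − 446.76 = 26.56 m.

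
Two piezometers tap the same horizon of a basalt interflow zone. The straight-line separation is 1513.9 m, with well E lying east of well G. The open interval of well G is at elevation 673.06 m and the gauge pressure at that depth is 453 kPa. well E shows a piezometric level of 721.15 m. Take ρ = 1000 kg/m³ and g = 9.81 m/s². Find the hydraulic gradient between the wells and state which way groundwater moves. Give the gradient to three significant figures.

i ≈ 0.00126; groundwater flows toward the west

Pressure head at well G: ψ = P/(ρg) = 453×1000 / (1000 × 9.81) = 46.18 m.
Total head at well G: h = z + ψ = 673.06 + 46.18 = 719.24 m.
Total head at well E: h = 721.15 m (water level in the piezometer is the total head).
Head difference: h(well G) − h(well E) = 719.24 − 721.15 = -1.91 m.
Hydraulic gradient: i = |Δh| / L = 1.91 / 1513.9 = 0.00126.
Flow is from higher to lower head: from well E toward well G, i.e. toward the west.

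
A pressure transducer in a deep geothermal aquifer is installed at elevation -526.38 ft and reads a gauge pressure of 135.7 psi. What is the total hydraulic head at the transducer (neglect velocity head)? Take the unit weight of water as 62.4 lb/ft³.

ψ = 144·P/γ = 144 × 135.7 / 62.4 = 313.15 ft.
h = z + ψ = -526.38 + 313.15 = -213.23 ft.

h ≈ -213.23 ft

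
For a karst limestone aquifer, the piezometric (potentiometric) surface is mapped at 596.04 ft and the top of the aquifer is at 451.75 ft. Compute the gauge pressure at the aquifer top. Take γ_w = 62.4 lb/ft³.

Pressure head at the aquifer top: ψ = h − z = 596.04 − 451.75 = 144.29 ft.
P = γψ/144 = 62.4 × 144.29 / 144 = 62.5 psi.

P ≈ 62.5 psi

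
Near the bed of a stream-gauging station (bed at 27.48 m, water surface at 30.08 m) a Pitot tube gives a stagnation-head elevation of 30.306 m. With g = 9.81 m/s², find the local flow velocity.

v ≈ 2.11 m/s

Near the bed, under hydrostatic conditions, the piezometric head (z + ψ) equals the free-surface elevation, 30.08 m.
Velocity head = total − piezometric = 30.306 − 30.08 = 0.226 m.
v = √(2g·h_v) = √(2 × 9.81 × 0.226) = 2.11 m/s.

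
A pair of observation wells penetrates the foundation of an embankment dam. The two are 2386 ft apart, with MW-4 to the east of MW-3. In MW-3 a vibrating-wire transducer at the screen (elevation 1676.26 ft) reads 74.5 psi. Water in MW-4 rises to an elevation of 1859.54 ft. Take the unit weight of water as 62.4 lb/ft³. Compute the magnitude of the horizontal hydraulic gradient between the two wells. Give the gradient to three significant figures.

Pressure head at MW-3: ψ = 144·P/γ = 144 × 74.5 / 62.4 = 171.92 ft.
Total head at MW-3: h = z + ψ = 1676.26 + 171.92 = 1848.18 ft.
Total head at MW-4: h = 1859.54 ft (water level in the piezometer is the total head).
Head difference: h(MW-3) − h(MW-4) = 1848.18 − 1859.54 = -11.36 ft.
Hydraulic gradient: i = |Δh| / L = 11.36 / 2386 = 0.00476.

i ≈ 0.00476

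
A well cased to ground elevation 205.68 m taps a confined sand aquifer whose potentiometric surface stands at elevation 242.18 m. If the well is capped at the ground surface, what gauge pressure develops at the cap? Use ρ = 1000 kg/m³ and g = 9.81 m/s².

Head above the cap: Δh = 242.18 − 205.68 = 36.50 m.
P = ρgΔh = 1000 × 9.81 × 36.50 = 358065 Pa ≈ 358 kPa.

P ≈ 358 kPa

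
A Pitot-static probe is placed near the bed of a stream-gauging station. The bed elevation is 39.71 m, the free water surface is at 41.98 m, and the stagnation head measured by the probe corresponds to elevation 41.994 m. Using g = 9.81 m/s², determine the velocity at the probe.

v ≈ 0.524 m/s

Near the bed, under hydrostatic conditions, the piezometric head (z + ψ) equals the free-surface elevation, 41.98 m.
Velocity head = total − piezometric = 41.994 − 41.98 = 0.014 m.
v = √(2g·h_v) = √(2 × 9.81 × 0.014) = 0.524 m/s.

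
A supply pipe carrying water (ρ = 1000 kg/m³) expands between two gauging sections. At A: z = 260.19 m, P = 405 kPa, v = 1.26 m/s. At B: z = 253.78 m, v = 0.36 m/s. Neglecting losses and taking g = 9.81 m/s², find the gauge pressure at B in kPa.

P₂ ≈ 469 kPa

Pressure head at A: ψ₁ = P₁/(ρg) = 405×1000 / (1000 × 9.81) = 41.28 m.
Velocity heads: v₁²/2g = 1.26²/19.62 = 0.081 m; v₂²/2g = 0.36²/19.62 = 0.007 m.
Total head H = z₁ + ψ₁ + v₁²/2g = 260.19 + 41.28 + 0.081 = 301.55 m.
ψ₂ = H − z₂ − v₂²/2g = 301.55 − 253.78 − 0.007 = 47.76 m.
P₂ = ρgψ₂ = 1000 × 9.81 × 47.76 ≈ 469 kPa.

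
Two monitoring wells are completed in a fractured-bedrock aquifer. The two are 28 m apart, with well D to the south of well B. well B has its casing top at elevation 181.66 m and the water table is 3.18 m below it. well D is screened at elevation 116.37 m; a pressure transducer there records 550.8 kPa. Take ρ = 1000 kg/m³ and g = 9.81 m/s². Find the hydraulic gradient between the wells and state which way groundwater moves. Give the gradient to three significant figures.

i ≈ 0.213; groundwater flows toward the south

Total head at well B: h = 181.66 − 3.18 = 178.48 m.
Pressure head at well D: ψ = P/(ρg) = 550.8×1000 / (1000 × 9.81) = 56.15 m.
Total head at well D: h = z + ψ = 116.37 + 56.15 = 172.52 m.
Head difference: h(well B) − h(well D) = 178.48 − 172.52 = 5.96 m.
Hydraulic gradient: i = |Δh| / L = 5.96 / 28 = 0.213.
Flow is from higher to lower head: from well B toward well D, i.e. toward the south.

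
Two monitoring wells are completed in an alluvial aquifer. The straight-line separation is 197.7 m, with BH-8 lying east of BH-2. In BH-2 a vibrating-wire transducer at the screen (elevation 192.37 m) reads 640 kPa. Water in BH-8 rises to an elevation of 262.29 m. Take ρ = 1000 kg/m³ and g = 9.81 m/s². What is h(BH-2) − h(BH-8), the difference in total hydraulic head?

Pressure head at BH-2: ψ = P/(ρg) = 640×1000 / (1000 × 9.81) = 65.24 m.
Total head at BH-2: h = z + ψ = 192.37 + 65.24 = 257.61 m.
Total head at BH-8: h = 262.29 m (water level in the piezometer is the total head).
Head difference: h(BH-2) − h(BH-8) = 257.61 − 262.29 = -4.68 m.

Δh ≈ -4.68 m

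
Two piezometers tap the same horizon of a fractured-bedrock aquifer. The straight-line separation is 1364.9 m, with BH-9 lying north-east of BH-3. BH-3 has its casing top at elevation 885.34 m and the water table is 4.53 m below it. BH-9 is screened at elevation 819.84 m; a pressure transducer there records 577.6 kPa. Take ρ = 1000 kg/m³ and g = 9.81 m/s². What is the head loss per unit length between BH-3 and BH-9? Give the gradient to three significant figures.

i ≈ 0.00153 m/m

Total head at BH-3: h = 885.34 − 4.53 = 880.81 m.
Pressure head at BH-9: ψ = P/(ρg) = 577.6×1000 / (1000 × 9.81) = 58.88 m.
Total head at BH-9: h = z + ψ = 819.84 + 58.88 = 878.72 m.
Head difference: h(BH-3) − h(BH-9) = 880.81 − 878.72 = 2.09 m.
Hydraulic gradient: i = |Δh| / L = 2.09 / 1364.9 = 0.00153.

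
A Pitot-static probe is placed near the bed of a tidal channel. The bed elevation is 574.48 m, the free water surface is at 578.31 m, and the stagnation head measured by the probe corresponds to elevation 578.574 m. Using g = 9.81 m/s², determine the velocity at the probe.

Near the bed, under hydrostatic conditions, the piezometric head (z + ψ) equals the free-surface elevation, 578.31 m.
Velocity head = total − piezometric = 578.574 − 578.31 = 0.264 m.
v = √(2g·h_v) = √(2 × 9.81 × 0.264) = 2.28 m/s.

v ≈ 2.28 m/s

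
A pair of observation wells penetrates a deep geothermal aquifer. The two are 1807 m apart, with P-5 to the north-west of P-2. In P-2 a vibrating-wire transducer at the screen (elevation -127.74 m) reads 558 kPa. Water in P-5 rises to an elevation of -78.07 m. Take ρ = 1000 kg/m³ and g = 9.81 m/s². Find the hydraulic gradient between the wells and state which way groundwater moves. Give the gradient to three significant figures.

Pressure head at P-2: ψ = P/(ρg) = 558×1000 / (1000 × 9.81) = 56.88 m.
Total head at P-2: h = z + ψ = -127.74 + 56.88 = -70.86 m.
Total head at P-5: h = -78.07 m (water level in the piezometer is the total head).
Head difference: h(P-2) − h(P-5) = -70.86 − (-78.07) = 7.21 m.
Hydraulic gradient: i = |Δh| / L = 7.21 / 1807 = 0.00399.
Flow is from higher to lower head: from P-2 toward P-5, i.e. toward the north-west.

i ≈ 0.00399; groundwater flows toward the north-west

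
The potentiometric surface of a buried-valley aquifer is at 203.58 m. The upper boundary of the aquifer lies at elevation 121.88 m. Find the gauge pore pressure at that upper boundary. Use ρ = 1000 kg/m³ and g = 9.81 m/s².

Pressure head at the aquifer top: ψ = h − z = 203.58 − 121.88 = 81.70 m.
P = ρgψ = 1000 × 9.81 × 81.70 = 801477 Pa ≈ 801 kPa.

P ≈ 801 kPa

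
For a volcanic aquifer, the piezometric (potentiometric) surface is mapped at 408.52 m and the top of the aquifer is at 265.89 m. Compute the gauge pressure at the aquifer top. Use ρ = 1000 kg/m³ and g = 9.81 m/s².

Pressure head at the aquifer top: ψ = h − z = 408.52 − 265.89 = 142.63 m.
P = ρgψ = 1000 × 9.81 × 142.63 = 1399200 Pa ≈ 1400 kPa.

P ≈ 1400 kPa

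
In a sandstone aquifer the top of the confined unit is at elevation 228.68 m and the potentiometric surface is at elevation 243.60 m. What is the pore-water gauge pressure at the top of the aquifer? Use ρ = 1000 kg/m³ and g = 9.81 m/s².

Pressure head at the aquifer top: ψ = h − z = 243.60 − 228.68 = 14.92 m.
P = ρgψ = 1000 × 9.81 × 14.92 = 146365 Pa ≈ 146 kPa.

P ≈ 146 kPa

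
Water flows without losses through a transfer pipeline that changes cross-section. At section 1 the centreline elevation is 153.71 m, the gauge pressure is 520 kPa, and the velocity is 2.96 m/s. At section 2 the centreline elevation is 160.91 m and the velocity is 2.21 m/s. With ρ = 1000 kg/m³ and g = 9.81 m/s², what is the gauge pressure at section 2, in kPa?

P₂ ≈ 451 kPa

Pressure head at 1: ψ₁ = P₁/(ρg) = 520×1000 / (1000 × 9.81) = 53.01 m.
Velocity heads: v₁²/2g = 2.96²/19.62 = 0.447 m; v₂²/2g = 2.21²/19.62 = 0.249 m.
Total head H = z₁ + ψ₁ + v₁²/2g = 153.71 + 53.01 + 0.447 = 207.17 m.
ψ₂ = H − z₂ − v₂²/2g = 207.17 − 160.91 − 0.249 = 46.01 m.
P₂ = ρgψ₂ = 1000 × 9.81 × 46.01 ≈ 451 kPa.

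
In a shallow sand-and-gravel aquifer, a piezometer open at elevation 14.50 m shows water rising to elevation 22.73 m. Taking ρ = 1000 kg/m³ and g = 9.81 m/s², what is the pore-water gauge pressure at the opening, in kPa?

P ≈ 80.7 kPa

Pressure head ψ = h − z = 22.73 − 14.50 = 8.23 m.
P = ρgψ = 1000 × 9.81 × 8.23 = 80736 Pa ≈ 80.7 kPa.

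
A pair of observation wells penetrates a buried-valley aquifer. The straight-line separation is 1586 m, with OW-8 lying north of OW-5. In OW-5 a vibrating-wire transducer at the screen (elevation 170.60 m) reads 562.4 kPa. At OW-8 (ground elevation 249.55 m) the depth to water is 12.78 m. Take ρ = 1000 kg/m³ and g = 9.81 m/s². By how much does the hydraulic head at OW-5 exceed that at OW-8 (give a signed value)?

Δh ≈ -8.84 m

Pressure head at OW-5: ψ = P/(ρg) = 562.4×1000 / (1000 × 9.81) = 57.33 m.
Total head at OW-5: h = z + ψ = 170.60 + 57.33 = 227.93 m.
Total head at OW-8: h = 249.55 − 12.78 = 236.77 m.
Head difference: h(OW-5) − h(OW-8) = 227.93 − 236.77 = -8.84 m.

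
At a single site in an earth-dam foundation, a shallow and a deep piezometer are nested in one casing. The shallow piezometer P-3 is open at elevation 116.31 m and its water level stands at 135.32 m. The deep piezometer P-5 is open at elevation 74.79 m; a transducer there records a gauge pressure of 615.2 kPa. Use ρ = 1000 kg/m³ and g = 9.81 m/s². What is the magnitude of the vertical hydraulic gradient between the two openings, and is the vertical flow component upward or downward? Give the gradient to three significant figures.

|i_v| ≈ 0.0525; vertical flow is upward

Total head at P-3: h = 135.32 m (water level in the standpipe).
Pressure head at P-5: ψ = P/(ρg) = 615.2×1000 / (1000 × 9.81) = 62.71 m.
Total head at P-5: h = z + ψ = 74.79 + 62.71 = 137.50 m.
Δh = h(P-3) − h(P-5) = 135.32 − 137.50 = -2.18 m.
Vertical separation Δz = 116.31 − 74.79 = 41.52 m.
|i_v| = |Δh| / Δz = 2.18 / 41.52 = 0.0525.
Head is higher in the deep piezometer, so vertical flow is upward (discharge condition).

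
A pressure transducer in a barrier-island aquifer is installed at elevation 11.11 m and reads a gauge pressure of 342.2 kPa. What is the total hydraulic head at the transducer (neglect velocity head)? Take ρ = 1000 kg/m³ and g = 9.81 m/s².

ψ = P/(ρg) = 342.2×1000 / (1000 × 9.81) = 34.88 m.
h = z + ψ = 11.11 + 34.88 = 45.99 m.

h ≈ 45.99 m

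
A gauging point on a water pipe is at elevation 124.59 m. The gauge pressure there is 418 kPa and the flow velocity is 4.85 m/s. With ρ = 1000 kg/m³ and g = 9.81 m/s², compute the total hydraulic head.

Pressure head ψ = P/(ρg) = 418×1000 / (1000 × 9.81) = 42.61 m.
Velocity head = v²/(2g) = 4.85² / (2 × 9.81) = 1.199 m.
h = z + ψ + v²/(2g) = 124.59 + 42.61 + 1.199 = 168.40 m.

h ≈ 168.40 m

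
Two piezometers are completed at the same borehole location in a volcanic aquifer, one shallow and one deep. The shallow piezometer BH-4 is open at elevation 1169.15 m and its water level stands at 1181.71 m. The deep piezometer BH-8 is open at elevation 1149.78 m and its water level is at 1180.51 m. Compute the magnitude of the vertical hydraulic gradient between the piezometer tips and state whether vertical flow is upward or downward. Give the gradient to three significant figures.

|i_v| ≈ 0.0620; vertical flow is downward

Total head at BH-4: h = 1181.71 m (water level in the standpipe).
Total head at BH-8: h = 1180.51 m.
Δh = h(BH-4) − h(BH-8) = 1181.71 − 1180.51 = 1.20 m.
Vertical separation Δz = 1169.15 − 1149.78 = 19.37 m.
|i_v| = |Δh| / Δz = 1.20 / 19.37 = 0.0620.
Head is higher in the shallow piezometer, so vertical flow is downward (recharge condition).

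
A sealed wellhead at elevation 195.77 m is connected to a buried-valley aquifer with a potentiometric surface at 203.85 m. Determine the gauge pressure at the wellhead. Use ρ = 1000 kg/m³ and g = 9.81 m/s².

Head above the cap: Δh = 203.85 − 195.77 = 8.08 m.
P = ρgΔh = 1000 × 9.81 × 8.08 = 79265 Pa ≈ 79.3 kPa.

P ≈ 79.3 kPa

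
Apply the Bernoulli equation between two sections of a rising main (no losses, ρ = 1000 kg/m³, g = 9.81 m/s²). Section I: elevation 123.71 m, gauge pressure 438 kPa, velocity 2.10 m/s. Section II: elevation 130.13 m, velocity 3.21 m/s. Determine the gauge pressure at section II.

Pressure head at I: ψ₁ = P₁/(ρg) = 438×1000 / (1000 × 9.81) = 44.65 m.
Velocity heads: v₁²/2g = 2.10²/19.62 = 0.225 m; v₂²/2g = 3.21²/19.62 = 0.525 m.
Total head H = z₁ + ψ₁ + v₁²/2g = 123.71 + 44.65 + 0.225 = 168.58 m.
ψ₂ = H − z₂ − v₂²/2g = 168.58 − 130.13 − 0.525 = 37.93 m.
P₂ = ρgψ₂ = 1000 × 9.81 × 37.93 ≈ 372 kPa.

P₂ ≈ 372 kPa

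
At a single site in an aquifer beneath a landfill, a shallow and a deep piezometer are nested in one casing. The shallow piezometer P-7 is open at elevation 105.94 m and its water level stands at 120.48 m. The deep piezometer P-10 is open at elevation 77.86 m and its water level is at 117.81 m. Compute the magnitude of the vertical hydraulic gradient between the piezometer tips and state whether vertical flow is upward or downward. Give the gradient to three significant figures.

|i_v| ≈ 0.0951; vertical flow is downward

Total head at P-7: h = 120.48 m (water level in the standpipe).
Total head at P-10: h = 117.81 m.
Δh = h(P-7) − h(P-10) = 120.48 − 117.81 = 2.67 m.
Vertical separation Δz = 105.94 − 77.86 = 28.08 m.
|i_v| = |Δh| / Δz = 2.67 / 28.08 = 0.0951.
Head is higher in the shallow piezometer, so vertical flow is downward (recharge condition).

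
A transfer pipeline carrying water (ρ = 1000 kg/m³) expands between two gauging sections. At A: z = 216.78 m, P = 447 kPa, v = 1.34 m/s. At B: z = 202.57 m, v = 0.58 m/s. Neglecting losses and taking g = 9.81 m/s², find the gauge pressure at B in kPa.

P₂ ≈ 587 kPa

Pressure head at A: ψ₁ = P₁/(ρg) = 447×1000 / (1000 × 9.81) = 45.57 m.
Velocity heads: v₁²/2g = 1.34²/19.62 = 0.092 m; v₂²/2g = 0.58²/19.62 = 0.017 m.
Total head H = z₁ + ψ₁ + v₁²/2g = 216.78 + 45.57 + 0.092 = 262.44 m.
ψ₂ = H − z₂ − v₂²/2g = 262.44 − 202.57 − 0.017 = 59.85 m.
P₂ = ρgψ₂ = 1000 × 9.81 × 59.85 ≈ 587 kPa.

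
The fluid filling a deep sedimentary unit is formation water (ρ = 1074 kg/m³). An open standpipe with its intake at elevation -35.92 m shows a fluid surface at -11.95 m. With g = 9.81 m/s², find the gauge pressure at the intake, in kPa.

P ≈ 253 kPa

Pressure head ψ = h − z = -11.95 − (-35.92) = 23.97 m.
P = ρgψ = 1074 × 9.81 × 23.97 = 252546 Pa ≈ 253 kPa.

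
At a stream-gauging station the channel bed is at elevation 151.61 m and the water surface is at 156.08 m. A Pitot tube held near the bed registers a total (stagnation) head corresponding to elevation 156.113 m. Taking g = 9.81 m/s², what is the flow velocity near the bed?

v ≈ 0.805 m/s

Near the bed, under hydrostatic conditions, the piezometric head (z + ψ) equals the free-surface elevation, 156.08 m.
Velocity head = total − piezometric = 156.113 − 156.08 = 0.033 m.
v = √(2g·h_v) = √(2 × 9.81 × 0.033) = 0.805 m/s.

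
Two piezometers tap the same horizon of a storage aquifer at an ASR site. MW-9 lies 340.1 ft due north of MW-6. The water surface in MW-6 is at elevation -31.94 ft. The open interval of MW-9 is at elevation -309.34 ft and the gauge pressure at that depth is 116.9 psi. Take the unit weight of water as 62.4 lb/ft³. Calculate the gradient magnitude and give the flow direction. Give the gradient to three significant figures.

i ≈ 0.0224; groundwater flows toward the north

Total head at MW-6: h = -31.94 ft (water level in the piezometer is the total head).
Pressure head at MW-9: ψ = 144·P/γ = 144 × 116.9 / 62.4 = 269.77 ft.
Total head at MW-9: h = z + ψ = -309.34 + 269.77 = -39.57 ft.
Head difference: h(MW-6) − h(MW-9) = -31.94 − (-39.57) = 7.63 ft.
Hydraulic gradient: i = |Δh| / L = 7.63 / 340.1 = 0.0224.
Flow is from higher to lower head: from MW-6 toward MW-9, i.e. toward the north.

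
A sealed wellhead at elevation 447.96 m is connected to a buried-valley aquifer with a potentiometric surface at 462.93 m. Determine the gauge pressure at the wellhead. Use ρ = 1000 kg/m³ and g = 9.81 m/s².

P ≈ 147 kPa

Head above the cap: Δh = 462.93 − 447.96 = 14.97 m.
P = ρgΔh = 1000 × 9.81 × 14.97 = 146856 Pa ≈ 147 kPa.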